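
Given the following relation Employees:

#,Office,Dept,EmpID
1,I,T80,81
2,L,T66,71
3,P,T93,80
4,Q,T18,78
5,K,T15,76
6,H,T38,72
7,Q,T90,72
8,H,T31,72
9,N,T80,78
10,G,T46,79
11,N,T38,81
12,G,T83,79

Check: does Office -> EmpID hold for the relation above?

No

Office=I: row 1 → EmpID = 81 ✓
Office=L: row 2 → EmpID = 71 ✓
Office=P: row 3 → EmpID = 80 ✓
Office=Q: rows 4, 7 → EmpID takes values {78, 72} — violation
Office=K: row 5 → EmpID = 76 ✓
Office=H: rows 6, 8 → EmpID = 72, 72 ✓
Office=N: rows 9, 11 → EmpID takes values {78, 81} — violation
Office=G: rows 10, 12 → EmpID = 79, 79 ✓
Two rows agree on Office but differ on EmpID, so Office -> EmpID does not hold.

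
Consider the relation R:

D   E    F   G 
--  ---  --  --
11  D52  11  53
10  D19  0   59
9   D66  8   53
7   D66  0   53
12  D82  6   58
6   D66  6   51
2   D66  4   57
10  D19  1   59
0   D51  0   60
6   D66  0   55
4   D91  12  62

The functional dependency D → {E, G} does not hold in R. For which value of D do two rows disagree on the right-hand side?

6

D=11: 1 row → {E,G} = (D52, 53) ✓
D=10: 2 rows → {E,G} = (D19, 59), (D19, 59) ✓
D=9: 1 row → {E,G} = (D66, 53) ✓
D=7: 1 row → {E,G} = (D66, 53) ✓
D=12: 1 row → {E,G} = (D82, 58) ✓
D=6: 2 rows → {E,G} takes values {(D66, 51), (D66, 55)} — violation
D=2: 1 row → {E,G} = (D66, 57) ✓
D=0: 1 row → {E,G} = (D51, 60) ✓
D=4: 1 row → {E,G} = (D91, 62) ✓
The only D value with inconsistent RHS is D=6.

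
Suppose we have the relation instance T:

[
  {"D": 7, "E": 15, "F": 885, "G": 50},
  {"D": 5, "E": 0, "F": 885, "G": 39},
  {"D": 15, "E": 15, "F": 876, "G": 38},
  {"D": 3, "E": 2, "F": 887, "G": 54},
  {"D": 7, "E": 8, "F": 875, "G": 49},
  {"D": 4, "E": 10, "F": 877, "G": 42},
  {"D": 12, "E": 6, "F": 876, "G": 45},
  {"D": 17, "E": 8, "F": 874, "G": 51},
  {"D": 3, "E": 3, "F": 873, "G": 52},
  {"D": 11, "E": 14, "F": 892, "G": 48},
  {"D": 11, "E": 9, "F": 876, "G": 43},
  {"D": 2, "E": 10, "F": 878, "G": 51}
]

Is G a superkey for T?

No

Two distinct rows share G=51, so G does not determine every attribute — not a superkey.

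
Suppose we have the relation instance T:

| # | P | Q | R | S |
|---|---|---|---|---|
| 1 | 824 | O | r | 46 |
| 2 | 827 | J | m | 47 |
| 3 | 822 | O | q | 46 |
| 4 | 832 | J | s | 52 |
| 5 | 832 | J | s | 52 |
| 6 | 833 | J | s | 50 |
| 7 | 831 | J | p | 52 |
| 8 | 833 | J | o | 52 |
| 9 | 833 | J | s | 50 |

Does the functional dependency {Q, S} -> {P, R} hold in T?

No

(Q=O, S=46): rows 1, 3 → {P,R} takes values {(824, r), (822, q)} — violation
(Q=J, S=47): row 2 → {P,R} = (827, m) ✓
(Q=J, S=52): rows 4, 5, 7, 8 → {P,R} takes values {(832, s), (831, p), (833, o)} — violation
(Q=J, S=50): rows 6, 9 → {P,R} = (833, s), (833, s) ✓
Two rows agree on {Q, S} but differ on {P, R}, so {Q, S} -> {P, R} does not hold.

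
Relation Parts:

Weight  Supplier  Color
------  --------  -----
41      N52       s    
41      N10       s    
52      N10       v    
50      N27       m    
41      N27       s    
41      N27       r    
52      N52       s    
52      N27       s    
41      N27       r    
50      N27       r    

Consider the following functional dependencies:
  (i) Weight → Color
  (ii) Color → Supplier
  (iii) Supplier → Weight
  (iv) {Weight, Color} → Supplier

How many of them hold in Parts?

(i) Weight → Color: Weight=41: 5 rows → Color takes values {s, r} — violation; Weight=52: 3 rows → Color takes values {v, s} — violation; Weight=50: 2 rows → Color takes values {m, r} — violation — fails.
(ii) Color → Supplier: Color=s: 5 rows → Supplier takes values {N52, N10, N27} — violation — fails.
(iii) Supplier → Weight: Supplier=N52: 2 rows → Weight takes values {41, 52} — violation; Supplier=N10: 2 rows → Weight takes values {41, 52} — violation; Supplier=N27: 6 rows → Weight takes values {50, 41, 52} — violation — fails.
(iv) {Weight, Color} → Supplier: (Weight=41, Color=s): 3 rows → Supplier takes values {N52, N10, N27} — violation; (Weight=52, Color=s): 2 rows → Supplier takes values {N52, N27} — violation — fails.
None of the 4 dependencies hold.

0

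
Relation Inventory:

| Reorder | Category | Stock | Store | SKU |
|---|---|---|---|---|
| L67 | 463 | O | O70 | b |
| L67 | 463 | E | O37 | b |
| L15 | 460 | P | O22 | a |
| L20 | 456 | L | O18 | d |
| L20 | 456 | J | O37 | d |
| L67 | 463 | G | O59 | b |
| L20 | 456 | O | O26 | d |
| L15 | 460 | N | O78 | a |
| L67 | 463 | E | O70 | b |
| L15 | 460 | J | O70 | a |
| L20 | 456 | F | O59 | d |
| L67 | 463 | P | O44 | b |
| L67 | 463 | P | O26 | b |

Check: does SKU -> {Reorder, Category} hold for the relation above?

Yes

SKU=b: 6 rows → {Reorder,Category} = (L67, 463), (L67, 463), (L67, 463), (L67, 463), (L67, 463), (L67, 463) ✓
SKU=a: 3 rows → {Reorder,Category} = (L15, 460), (L15, 460), (L15, 460) ✓
SKU=d: 4 rows → {Reorder,Category} = (L20, 456), (L20, 456), (L20, 456), (L20, 456) ✓
Every SKU value is associated with a single {Reorder, Category} value, so SKU -> {Reorder, Category} holds.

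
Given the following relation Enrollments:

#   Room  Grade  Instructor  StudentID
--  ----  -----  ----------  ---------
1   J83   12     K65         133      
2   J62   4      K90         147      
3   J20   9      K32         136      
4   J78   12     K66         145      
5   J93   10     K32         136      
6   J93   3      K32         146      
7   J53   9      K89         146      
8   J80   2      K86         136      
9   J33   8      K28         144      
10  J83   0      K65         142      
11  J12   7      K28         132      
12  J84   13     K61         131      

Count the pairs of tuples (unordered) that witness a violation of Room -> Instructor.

Room=J83: all 2 rows agree on Instructor — 0 pairs.
Room=J93: all 2 rows agree on Instructor — 0 pairs.

0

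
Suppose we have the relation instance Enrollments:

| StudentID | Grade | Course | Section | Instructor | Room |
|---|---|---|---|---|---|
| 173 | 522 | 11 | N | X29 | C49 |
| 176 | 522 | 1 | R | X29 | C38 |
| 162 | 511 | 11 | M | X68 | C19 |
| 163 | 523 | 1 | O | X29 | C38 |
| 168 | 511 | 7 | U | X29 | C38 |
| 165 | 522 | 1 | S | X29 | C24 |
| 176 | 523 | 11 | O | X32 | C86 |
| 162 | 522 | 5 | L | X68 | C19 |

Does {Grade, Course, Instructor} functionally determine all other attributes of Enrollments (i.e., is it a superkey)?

Two distinct rows share (Grade=522, Course=1, Instructor=X29), so {Grade, Course, Instructor} does not determine every attribute — not a superkey.

No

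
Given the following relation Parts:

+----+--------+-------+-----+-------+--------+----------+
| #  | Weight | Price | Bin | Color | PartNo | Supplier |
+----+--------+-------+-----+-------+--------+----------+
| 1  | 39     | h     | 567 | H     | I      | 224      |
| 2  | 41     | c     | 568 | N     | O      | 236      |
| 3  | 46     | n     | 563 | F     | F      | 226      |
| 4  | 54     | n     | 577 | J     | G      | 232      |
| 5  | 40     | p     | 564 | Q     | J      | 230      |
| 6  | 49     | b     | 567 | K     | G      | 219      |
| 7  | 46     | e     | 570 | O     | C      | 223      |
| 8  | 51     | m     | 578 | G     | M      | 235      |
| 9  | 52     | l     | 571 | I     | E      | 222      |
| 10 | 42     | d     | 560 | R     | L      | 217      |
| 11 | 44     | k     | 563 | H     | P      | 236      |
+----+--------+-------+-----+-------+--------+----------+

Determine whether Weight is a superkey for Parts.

No

Rows 3 and 7 have the same Weight value Weight=46 but are distinct tuples, so Weight does not determine every attribute — not a superkey.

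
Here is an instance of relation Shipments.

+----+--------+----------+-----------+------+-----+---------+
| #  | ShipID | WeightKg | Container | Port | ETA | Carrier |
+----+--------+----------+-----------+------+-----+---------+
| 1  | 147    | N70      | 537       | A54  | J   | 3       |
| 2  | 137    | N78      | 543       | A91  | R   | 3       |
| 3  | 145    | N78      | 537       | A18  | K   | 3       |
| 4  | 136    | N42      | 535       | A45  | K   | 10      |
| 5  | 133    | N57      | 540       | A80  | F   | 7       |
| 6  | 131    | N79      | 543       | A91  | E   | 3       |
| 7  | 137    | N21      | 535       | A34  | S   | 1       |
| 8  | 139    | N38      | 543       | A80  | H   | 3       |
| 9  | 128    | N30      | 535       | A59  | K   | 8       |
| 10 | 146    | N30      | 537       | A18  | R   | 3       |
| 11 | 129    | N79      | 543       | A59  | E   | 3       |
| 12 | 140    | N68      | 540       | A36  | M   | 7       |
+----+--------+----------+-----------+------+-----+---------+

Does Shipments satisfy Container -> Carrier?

No

Container=537: rows 1, 3, 10 → Carrier = 3, 3, 3 ✓
Container=543: rows 2, 6, 8, 11 → Carrier = 3, 3, 3, 3 ✓
Container=535: rows 4, 7, 9 → Carrier takes values {10, 1, 8} — violation
Container=540: rows 5, 12 → Carrier = 7, 7 ✓
Two rows agree on Container but differ on Carrier, so Container -> Carrier does not hold.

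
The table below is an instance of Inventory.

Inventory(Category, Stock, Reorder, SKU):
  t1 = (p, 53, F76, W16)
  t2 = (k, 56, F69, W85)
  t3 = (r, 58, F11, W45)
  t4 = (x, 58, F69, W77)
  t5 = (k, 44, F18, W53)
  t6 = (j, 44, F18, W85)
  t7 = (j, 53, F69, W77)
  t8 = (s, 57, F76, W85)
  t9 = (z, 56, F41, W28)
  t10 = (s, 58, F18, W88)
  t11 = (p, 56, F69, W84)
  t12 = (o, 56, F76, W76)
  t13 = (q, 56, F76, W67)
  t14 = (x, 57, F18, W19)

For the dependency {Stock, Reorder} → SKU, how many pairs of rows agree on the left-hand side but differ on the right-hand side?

(Stock=56, Reorder=F69): violating pairs (2,11) — 1 pair.
(Stock=44, Reorder=F18): violating pairs (5,6) — 1 pair.
(Stock=56, Reorder=F76): violating pairs (12,13) — 1 pair.

3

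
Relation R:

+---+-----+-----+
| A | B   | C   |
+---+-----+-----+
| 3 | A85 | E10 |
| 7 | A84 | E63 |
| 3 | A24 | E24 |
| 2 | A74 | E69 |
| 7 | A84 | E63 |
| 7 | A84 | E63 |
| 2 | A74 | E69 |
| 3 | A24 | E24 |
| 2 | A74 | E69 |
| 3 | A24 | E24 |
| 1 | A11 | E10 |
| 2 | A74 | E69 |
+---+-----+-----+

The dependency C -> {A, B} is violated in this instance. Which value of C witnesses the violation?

C=E10: 2 rows → {A,B} takes values {(3, A85), (1, A11)} — violation
C=E63: 3 rows → {A,B} = (7, A84), (7, A84), (7, A84) ✓
C=E24: 3 rows → {A,B} = (3, A24), (3, A24), (3, A24) ✓
C=E69: 4 rows → {A,B} = (2, A74), (2, A74), (2, A74), (2, A74) ✓
The only C value with inconsistent RHS is C=E10.

E10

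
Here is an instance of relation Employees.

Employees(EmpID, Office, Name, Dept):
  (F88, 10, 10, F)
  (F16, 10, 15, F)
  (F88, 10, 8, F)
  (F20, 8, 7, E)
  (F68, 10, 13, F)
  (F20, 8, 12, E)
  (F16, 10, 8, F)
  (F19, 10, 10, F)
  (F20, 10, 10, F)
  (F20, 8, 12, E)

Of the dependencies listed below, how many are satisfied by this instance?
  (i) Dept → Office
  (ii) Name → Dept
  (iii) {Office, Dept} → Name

(i) Dept → Office: every LHS value maps to a single RHS value — holds.
(ii) Name → Dept: every LHS value maps to a single RHS value — holds.
(iii) {Office, Dept} → Name: (Office=10, Dept=F): 7 rows → Name takes values {10, 15, 8, 13} — violation; (Office=8, Dept=E): 3 rows → Name takes values {7, 12} — violation — fails.
2 of the 3 dependencies hold.

2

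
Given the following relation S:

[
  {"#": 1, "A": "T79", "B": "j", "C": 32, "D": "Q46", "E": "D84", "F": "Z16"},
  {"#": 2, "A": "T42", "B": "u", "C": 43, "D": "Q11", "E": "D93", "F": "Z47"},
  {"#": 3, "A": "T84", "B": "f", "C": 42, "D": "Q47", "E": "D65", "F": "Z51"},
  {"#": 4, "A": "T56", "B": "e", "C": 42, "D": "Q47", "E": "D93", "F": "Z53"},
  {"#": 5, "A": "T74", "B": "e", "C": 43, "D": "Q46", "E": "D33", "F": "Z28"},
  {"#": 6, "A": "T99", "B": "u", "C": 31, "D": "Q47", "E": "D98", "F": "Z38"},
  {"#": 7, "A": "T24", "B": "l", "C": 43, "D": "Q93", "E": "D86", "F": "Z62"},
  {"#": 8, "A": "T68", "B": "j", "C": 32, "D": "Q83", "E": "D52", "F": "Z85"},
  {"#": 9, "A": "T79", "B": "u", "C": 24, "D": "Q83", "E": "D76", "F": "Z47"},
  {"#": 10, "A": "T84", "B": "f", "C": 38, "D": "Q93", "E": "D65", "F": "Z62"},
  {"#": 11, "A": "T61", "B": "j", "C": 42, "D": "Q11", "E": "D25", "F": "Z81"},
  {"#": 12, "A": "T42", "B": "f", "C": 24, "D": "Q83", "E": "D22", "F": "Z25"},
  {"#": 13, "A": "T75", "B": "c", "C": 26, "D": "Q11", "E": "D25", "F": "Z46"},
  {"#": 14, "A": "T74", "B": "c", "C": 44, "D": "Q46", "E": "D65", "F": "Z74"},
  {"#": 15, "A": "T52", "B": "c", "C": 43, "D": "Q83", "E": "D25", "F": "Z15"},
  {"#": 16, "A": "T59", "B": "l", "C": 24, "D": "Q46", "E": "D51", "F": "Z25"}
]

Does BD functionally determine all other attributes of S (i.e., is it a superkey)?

All 16 rows have distinct BD values, so BD → (all attributes) holds and BD is a superkey.

Yes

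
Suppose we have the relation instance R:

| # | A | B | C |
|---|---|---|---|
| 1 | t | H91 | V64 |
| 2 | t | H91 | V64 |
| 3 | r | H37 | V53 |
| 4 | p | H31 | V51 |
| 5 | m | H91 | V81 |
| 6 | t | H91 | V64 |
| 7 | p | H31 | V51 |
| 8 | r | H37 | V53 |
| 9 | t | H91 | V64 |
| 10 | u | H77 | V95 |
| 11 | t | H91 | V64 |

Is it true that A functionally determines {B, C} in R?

A=t: rows 1, 2, 6, 9, 11 → {B,C} = (H91, V64), (H91, V64), (H91, V64), (H91, V64), (H91, V64) ✓
A=r: rows 3, 8 → {B,C} = (H37, V53), (H37, V53) ✓
A=p: rows 4, 7 → {B,C} = (H31, V51), (H31, V51) ✓
A=m: row 5 → {B,C} = (H91, V81) ✓
A=u: row 10 → {B,C} = (H77, V95) ✓
Every A value is associated with a single {B, C} value, so A → {B, C} holds.

Yes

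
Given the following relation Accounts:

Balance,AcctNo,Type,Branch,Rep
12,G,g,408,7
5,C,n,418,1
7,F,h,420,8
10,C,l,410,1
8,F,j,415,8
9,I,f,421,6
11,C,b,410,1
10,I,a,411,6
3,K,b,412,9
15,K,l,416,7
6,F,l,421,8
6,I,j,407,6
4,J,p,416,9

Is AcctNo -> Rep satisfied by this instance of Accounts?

No

AcctNo=G: 1 row → Rep = 7 ✓
AcctNo=C: 3 rows → Rep = 1, 1, 1 ✓
AcctNo=F: 3 rows → Rep = 8, 8, 8 ✓
AcctNo=I: 3 rows → Rep = 6, 6, 6 ✓
AcctNo=K: 2 rows → Rep takes values {9, 7} — violation
AcctNo=J: 1 row → Rep = 9 ✓
Two rows agree on AcctNo but differ on Rep, so AcctNo -> Rep does not hold.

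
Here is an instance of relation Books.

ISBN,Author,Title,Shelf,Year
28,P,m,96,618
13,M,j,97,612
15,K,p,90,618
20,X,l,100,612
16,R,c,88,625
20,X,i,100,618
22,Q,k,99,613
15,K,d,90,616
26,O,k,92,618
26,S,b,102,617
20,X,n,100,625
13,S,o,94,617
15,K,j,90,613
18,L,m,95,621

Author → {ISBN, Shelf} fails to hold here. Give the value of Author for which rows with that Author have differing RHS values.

Author=P: 1 row → {ISBN,Shelf} = (28, 96) ✓
Author=M: 1 row → {ISBN,Shelf} = (13, 97) ✓
Author=K: 3 rows → {ISBN,Shelf} = (15, 90), (15, 90), (15, 90) ✓
Author=X: 3 rows → {ISBN,Shelf} = (20, 100), (20, 100), (20, 100) ✓
Author=R: 1 row → {ISBN,Shelf} = (16, 88) ✓
Author=Q: 1 row → {ISBN,Shelf} = (22, 99) ✓
Author=O: 1 row → {ISBN,Shelf} = (26, 92) ✓
Author=S: 2 rows → {ISBN,Shelf} takes values {(26, 102), (13, 94)} — violation
Author=L: 1 row → {ISBN,Shelf} = (18, 95) ✓
The only Author value with inconsistent RHS is Author=S.

S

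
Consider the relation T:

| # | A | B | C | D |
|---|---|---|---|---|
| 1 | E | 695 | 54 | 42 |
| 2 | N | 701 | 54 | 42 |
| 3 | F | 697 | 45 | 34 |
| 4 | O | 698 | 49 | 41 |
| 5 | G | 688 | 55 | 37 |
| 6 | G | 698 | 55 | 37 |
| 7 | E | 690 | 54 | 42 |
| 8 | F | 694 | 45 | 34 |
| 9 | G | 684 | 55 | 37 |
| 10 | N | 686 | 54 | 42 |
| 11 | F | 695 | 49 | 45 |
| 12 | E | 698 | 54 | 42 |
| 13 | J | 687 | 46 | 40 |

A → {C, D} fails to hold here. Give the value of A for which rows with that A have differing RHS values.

F

A=E: rows 1, 7, 12 → {C,D} = (54, 42), (54, 42), (54, 42) ✓
A=N: rows 2, 10 → {C,D} = (54, 42), (54, 42) ✓
A=F: rows 3, 8, 11 → {C,D} takes values {(45, 34), (49, 45)} — violation
A=O: row 4 → {C,D} = (49, 41) ✓
A=G: rows 5, 6, 9 → {C,D} = (55, 37), (55, 37), (55, 37) ✓
A=J: row 13 → {C,D} = (46, 40) ✓
The only A value with inconsistent RHS is A=F.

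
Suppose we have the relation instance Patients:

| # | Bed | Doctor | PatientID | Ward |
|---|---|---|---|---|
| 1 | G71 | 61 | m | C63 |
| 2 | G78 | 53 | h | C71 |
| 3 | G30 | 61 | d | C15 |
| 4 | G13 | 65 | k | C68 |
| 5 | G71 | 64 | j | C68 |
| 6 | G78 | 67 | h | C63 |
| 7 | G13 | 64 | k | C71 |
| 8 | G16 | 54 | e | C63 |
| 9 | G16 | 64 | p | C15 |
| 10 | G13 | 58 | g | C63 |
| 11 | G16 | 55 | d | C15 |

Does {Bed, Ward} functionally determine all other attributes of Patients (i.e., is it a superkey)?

No

Rows 9 and 11 have the same {Bed, Ward} value (Bed=G16, Ward=C15) but are distinct tuples, so {Bed, Ward} does not determine every attribute — not a superkey.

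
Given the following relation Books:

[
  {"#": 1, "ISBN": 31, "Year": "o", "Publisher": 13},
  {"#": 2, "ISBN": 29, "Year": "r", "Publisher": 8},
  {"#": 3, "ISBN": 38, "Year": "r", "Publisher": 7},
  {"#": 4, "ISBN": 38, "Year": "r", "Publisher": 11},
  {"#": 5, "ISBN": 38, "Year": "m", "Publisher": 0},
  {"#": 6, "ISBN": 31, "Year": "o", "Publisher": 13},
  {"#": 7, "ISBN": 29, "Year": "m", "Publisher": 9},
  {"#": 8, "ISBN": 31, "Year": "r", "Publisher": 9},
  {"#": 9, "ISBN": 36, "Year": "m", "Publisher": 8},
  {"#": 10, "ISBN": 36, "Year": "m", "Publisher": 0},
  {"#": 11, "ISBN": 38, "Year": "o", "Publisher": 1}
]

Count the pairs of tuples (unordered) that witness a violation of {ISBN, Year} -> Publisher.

2

(ISBN=31, Year=o): all 2 rows agree on Publisher — 0 pairs.
(ISBN=38, Year=r): violating pairs (3,4) — 1 pair.
(ISBN=36, Year=m): violating pairs (9,10) — 1 pair.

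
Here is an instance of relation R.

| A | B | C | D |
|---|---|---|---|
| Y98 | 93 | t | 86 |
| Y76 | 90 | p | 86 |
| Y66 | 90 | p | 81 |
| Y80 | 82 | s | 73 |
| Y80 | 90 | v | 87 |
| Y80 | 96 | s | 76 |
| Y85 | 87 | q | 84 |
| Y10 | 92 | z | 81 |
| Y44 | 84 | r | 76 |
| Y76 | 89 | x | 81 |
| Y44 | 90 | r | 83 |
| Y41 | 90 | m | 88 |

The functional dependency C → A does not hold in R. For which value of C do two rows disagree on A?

p

C=t: 1 row → A = Y98 ✓
C=p: 2 rows → A takes values {Y76, Y66} — violation
C=s: 2 rows → A = Y80, Y80 ✓
C=v: 1 row → A = Y80 ✓
C=q: 1 row → A = Y85 ✓
C=z: 1 row → A = Y10 ✓
C=r: 2 rows → A = Y44, Y44 ✓
C=x: 1 row → A = Y76 ✓
C=m: 1 row → A = Y41 ✓
The only C value with inconsistent A is C=p.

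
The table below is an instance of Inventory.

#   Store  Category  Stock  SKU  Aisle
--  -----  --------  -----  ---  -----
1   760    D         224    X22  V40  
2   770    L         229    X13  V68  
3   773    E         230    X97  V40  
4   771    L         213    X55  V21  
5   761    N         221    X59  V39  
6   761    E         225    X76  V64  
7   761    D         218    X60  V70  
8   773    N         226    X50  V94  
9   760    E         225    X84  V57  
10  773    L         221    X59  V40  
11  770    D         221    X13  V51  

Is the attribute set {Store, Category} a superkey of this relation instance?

Yes

All 11 rows have distinct {Store, Category} values, so {Store, Category} → (all attributes) holds and {Store, Category} is a superkey.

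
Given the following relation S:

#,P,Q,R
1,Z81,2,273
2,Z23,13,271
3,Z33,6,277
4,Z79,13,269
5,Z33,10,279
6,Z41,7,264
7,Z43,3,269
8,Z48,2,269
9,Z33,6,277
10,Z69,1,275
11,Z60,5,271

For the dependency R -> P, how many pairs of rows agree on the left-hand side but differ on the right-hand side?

4

R=271: violating pairs (2,11) — 1 pair.
R=277: all 2 rows agree on P — 0 pairs.
R=269: violating pairs (4,7), (4,8), (7,8) — 3 pairs.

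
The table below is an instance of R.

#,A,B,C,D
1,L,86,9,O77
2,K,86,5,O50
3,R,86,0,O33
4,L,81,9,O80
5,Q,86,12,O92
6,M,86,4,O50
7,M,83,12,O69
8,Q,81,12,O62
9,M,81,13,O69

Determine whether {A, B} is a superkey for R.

All 9 rows have distinct {A, B} values, so {A, B} → (all attributes) holds and {A, B} is a superkey.

Yes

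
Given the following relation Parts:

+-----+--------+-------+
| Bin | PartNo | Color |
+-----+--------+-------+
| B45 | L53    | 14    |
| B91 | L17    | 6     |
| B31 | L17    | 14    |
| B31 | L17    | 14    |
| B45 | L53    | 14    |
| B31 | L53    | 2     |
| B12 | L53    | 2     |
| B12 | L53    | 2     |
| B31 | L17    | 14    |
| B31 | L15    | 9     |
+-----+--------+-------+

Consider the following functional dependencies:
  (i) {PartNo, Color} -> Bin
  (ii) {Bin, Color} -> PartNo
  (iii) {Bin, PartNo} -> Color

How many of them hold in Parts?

(i) {PartNo, Color} -> Bin: (PartNo=L53, Color=2): 3 rows → Bin takes values {B31, B12} — violation — fails.
(ii) {Bin, Color} -> PartNo: every LHS value maps to a single RHS value — holds.
(iii) {Bin, PartNo} -> Color: every LHS value maps to a single RHS value — holds.
2 of the 3 dependencies hold.

2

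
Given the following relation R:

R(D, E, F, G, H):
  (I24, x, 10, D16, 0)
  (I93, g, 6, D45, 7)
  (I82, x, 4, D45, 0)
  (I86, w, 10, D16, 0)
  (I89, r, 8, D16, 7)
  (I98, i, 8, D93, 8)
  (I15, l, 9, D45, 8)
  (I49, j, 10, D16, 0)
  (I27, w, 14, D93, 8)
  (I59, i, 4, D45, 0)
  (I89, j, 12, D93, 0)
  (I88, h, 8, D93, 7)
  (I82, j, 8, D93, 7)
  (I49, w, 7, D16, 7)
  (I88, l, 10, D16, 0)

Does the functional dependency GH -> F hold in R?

(G=D16, H=0): 4 rows → F = 10, 10, 10, 10 ✓
(G=D45, H=7): 1 row → F = 6 ✓
(G=D45, H=0): 2 rows → F = 4, 4 ✓
(G=D16, H=7): 2 rows → F takes values {8, 7} — violation
(G=D93, H=8): 2 rows → F takes values {8, 14} — violation
(G=D45, H=8): 1 row → F = 9 ✓
(G=D93, H=0): 1 row → F = 12 ✓
(G=D93, H=7): 2 rows → F = 8, 8 ✓
Two rows agree on GH but differ on F, so GH -> F does not hold.

No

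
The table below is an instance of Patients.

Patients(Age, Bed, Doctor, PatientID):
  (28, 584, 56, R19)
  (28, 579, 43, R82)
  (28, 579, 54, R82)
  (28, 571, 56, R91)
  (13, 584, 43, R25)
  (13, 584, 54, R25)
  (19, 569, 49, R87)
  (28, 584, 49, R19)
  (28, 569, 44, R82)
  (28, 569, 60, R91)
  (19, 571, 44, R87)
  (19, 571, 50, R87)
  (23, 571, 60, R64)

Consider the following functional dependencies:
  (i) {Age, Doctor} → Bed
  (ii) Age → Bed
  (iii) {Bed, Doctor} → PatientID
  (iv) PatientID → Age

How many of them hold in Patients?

2

(i) {Age, Doctor} → Bed: (Age=28, Doctor=56): 2 rows → Bed takes values {584, 571} — violation — fails.
(ii) Age → Bed: Age=28: 7 rows → Bed takes values {584, 579, 571, 569} — violation; Age=19: 3 rows → Bed takes values {569, 571} — violation — fails.
(iii) {Bed, Doctor} → PatientID: every LHS value maps to a single RHS value — holds.
(iv) PatientID → Age: every LHS value maps to a single RHS value — holds.
2 of the 4 dependencies hold.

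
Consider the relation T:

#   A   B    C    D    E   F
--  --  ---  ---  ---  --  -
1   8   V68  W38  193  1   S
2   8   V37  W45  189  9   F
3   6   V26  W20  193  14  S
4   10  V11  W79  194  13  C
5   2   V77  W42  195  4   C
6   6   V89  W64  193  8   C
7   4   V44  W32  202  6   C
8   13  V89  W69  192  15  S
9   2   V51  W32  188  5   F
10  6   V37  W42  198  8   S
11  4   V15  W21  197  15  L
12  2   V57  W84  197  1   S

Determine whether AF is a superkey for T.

No

Rows 3 and 10 have the same AF value (A=6, F=S) but are distinct tuples, so AF does not determine every attribute — not a superkey.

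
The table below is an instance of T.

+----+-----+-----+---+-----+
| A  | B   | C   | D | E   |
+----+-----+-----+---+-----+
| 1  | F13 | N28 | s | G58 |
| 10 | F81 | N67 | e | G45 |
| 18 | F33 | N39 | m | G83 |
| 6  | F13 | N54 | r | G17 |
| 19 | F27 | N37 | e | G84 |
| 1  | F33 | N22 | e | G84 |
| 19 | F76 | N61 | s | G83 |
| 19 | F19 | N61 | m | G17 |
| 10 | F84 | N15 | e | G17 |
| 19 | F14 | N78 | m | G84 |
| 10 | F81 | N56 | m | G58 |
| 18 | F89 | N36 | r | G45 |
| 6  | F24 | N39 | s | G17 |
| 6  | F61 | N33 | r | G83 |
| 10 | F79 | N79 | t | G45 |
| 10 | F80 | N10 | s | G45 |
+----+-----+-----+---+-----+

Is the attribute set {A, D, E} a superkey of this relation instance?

Yes

All 16 rows have distinct {A, D, E} values, so {A, D, E} → (all attributes) holds and {A, D, E} is a superkey.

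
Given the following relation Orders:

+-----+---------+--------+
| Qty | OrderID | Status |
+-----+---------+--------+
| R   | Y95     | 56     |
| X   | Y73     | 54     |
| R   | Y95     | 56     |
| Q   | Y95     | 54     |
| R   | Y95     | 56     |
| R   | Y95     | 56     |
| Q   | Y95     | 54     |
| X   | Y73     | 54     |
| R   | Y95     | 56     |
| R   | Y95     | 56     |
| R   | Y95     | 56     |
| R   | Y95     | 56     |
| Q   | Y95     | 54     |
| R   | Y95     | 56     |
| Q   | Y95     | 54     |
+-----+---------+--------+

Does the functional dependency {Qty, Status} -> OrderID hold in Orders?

Yes

(Qty=R, Status=56): 9 rows → OrderID = Y95, Y95, Y95, Y95, Y95, Y95, Y95, Y95, Y95 ✓
(Qty=X, Status=54): 2 rows → OrderID = Y73, Y73 ✓
(Qty=Q, Status=54): 4 rows → OrderID = Y95, Y95, Y95, Y95 ✓
Every {Qty, Status} value is associated with a single OrderID value, so {Qty, Status} -> OrderID holds.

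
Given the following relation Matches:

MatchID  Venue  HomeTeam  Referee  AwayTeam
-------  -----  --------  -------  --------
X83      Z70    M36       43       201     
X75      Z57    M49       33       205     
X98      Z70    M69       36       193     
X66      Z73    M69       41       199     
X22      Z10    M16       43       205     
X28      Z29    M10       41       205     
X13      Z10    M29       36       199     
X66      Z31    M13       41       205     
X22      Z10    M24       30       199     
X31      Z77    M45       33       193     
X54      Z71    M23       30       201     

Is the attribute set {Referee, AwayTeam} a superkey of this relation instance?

Two distinct rows share (Referee=41, AwayTeam=205), so {Referee, AwayTeam} does not determine every attribute — not a superkey.

No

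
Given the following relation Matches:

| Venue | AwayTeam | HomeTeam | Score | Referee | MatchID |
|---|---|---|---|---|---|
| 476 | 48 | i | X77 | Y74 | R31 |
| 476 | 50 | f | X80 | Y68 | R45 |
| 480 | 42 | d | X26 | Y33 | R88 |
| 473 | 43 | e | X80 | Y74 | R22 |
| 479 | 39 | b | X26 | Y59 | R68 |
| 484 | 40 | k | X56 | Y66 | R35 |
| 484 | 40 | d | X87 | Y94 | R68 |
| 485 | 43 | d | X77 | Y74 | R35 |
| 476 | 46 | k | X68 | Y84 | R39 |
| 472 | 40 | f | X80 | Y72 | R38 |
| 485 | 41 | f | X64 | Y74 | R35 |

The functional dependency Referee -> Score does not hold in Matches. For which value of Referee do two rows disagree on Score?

Y74

Referee=Y74: 4 rows → Score takes values {X77, X80, X64} — violation
Referee=Y68: 1 row → Score = X80 ✓
Referee=Y33: 1 row → Score = X26 ✓
Referee=Y59: 1 row → Score = X26 ✓
Referee=Y66: 1 row → Score = X56 ✓
Referee=Y94: 1 row → Score = X87 ✓
Referee=Y84: 1 row → Score = X68 ✓
Referee=Y72: 1 row → Score = X80 ✓
The only Referee value with inconsistent Score is Referee=Y74.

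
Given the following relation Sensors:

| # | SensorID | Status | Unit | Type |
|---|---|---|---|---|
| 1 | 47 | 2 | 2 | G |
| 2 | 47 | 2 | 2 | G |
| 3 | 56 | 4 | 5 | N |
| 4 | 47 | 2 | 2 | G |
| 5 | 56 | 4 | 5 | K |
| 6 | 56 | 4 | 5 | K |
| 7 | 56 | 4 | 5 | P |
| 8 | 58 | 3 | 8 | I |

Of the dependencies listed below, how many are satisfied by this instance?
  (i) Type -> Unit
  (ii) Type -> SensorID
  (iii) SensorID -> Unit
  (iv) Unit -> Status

4

(i) Type -> Unit: every LHS value maps to a single RHS value — holds.
(ii) Type -> SensorID: every LHS value maps to a single RHS value — holds.
(iii) SensorID -> Unit: every LHS value maps to a single RHS value — holds.
(iv) Unit -> Status: every LHS value maps to a single RHS value — holds.
4 of the 4 dependencies hold.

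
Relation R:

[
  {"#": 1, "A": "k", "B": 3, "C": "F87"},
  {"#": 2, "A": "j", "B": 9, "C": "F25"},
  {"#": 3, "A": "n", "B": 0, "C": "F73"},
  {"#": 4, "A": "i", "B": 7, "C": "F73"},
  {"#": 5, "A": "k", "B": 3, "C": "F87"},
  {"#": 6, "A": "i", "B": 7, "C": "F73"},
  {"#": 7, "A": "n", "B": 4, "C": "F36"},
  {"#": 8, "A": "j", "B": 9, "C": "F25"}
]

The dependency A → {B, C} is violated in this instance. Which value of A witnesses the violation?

A=k: rows 1, 5 → {B,C} = (3, F87), (3, F87) ✓
A=j: rows 2, 8 → {B,C} = (9, F25), (9, F25) ✓
A=n: rows 3, 7 → {B,C} takes values {(0, F73), (4, F36)} — violation
A=i: rows 4, 6 → {B,C} = (7, F73), (7, F73) ✓
The only A value with inconsistent RHS is A=n.

n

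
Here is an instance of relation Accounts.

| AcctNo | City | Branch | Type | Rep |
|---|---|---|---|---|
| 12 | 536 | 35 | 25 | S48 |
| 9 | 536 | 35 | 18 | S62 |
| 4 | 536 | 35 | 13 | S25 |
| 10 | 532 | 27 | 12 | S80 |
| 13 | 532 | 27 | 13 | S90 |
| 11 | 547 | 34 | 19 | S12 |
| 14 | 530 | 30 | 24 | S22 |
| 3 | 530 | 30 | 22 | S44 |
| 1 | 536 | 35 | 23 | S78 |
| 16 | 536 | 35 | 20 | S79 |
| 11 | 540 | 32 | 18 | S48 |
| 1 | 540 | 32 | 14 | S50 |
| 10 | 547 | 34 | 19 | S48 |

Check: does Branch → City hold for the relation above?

Yes

Branch=35: 5 rows → City = 536, 536, 536, 536, 536 ✓
Branch=27: 2 rows → City = 532, 532 ✓
Branch=34: 2 rows → City = 547, 547 ✓
Branch=30: 2 rows → City = 530, 530 ✓
Branch=32: 2 rows → City = 540, 540 ✓
Every Branch value is associated with a single City value, so Branch → City holds.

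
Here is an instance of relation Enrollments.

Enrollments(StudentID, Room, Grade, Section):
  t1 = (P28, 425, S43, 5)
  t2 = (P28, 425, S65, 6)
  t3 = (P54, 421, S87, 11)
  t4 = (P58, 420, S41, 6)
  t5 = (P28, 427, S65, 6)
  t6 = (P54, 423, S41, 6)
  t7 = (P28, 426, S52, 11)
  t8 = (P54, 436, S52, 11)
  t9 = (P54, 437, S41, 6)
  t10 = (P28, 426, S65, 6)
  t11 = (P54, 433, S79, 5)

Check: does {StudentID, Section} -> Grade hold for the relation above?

No

(StudentID=P28, Section=5): row 1 → Grade = S43 ✓
(StudentID=P28, Section=6): rows 2, 5, 10 → Grade = S65, S65, S65 ✓
(StudentID=P54, Section=11): rows 3, 8 → Grade takes values {S87, S52} — violation
(StudentID=P58, Section=6): row 4 → Grade = S41 ✓
(StudentID=P54, Section=6): rows 6, 9 → Grade = S41, S41 ✓
(StudentID=P28, Section=11): row 7 → Grade = S52 ✓
(StudentID=P54, Section=5): row 11 → Grade = S79 ✓
Two rows agree on {StudentID, Section} but differ on Grade, so {StudentID, Section} -> Grade does not hold.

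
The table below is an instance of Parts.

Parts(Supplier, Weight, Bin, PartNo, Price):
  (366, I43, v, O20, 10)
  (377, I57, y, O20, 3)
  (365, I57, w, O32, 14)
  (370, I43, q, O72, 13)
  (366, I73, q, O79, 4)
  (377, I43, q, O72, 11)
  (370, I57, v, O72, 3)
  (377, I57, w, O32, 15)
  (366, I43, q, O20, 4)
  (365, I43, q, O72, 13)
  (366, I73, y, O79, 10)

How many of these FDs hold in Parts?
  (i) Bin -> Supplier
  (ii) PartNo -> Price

0

(i) Bin -> Supplier: Bin=v: 2 rows → Supplier takes values {366, 370} — violation; Bin=y: 2 rows → Supplier takes values {377, 366} — violation; Bin=w: 2 rows → Supplier takes values {365, 377} — violation; Bin=q: 5 rows → Supplier takes values {370, 366, 377, 365} — violation — fails.
(ii) PartNo -> Price: PartNo=O20: 3 rows → Price takes values {10, 3, 4} — violation; PartNo=O32: 2 rows → Price takes values {14, 15} — violation; PartNo=O72: 4 rows → Price takes values {13, 11, 3} — violation; PartNo=O79: 2 rows → Price takes values {4, 10} — violation — fails.
None of the 2 dependencies hold.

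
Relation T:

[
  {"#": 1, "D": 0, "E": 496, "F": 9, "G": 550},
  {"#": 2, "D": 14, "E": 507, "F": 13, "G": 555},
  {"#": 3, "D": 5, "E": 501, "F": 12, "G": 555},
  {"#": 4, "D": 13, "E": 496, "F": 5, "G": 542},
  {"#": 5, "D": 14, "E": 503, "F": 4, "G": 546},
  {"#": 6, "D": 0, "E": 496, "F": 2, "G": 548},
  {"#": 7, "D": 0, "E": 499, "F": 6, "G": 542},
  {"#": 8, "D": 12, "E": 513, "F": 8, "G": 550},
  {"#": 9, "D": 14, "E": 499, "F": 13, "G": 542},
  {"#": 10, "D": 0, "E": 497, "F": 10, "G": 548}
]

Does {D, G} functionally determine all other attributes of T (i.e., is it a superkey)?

No

Rows 6 and 10 have the same {D, G} value (D=0, G=548) but are distinct tuples, so {D, G} does not determine every attribute — not a superkey.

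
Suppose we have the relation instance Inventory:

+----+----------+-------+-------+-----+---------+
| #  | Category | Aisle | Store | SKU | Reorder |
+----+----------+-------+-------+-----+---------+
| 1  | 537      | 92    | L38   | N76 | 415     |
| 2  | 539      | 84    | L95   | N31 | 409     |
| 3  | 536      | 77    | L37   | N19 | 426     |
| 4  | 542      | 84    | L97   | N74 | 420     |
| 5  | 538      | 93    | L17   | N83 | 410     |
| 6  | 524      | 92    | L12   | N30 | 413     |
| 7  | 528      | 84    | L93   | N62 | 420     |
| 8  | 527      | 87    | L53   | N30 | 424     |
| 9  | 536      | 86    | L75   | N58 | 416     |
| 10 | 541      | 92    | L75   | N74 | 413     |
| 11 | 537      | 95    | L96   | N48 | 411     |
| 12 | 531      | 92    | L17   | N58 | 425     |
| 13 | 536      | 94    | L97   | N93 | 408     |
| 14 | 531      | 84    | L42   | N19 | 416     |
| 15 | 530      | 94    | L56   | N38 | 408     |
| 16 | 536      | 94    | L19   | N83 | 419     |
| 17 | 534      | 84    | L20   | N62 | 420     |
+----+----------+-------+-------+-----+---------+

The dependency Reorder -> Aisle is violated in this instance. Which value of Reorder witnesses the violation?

Reorder=415: row 1 → Aisle = 92 ✓
Reorder=409: row 2 → Aisle = 84 ✓
Reorder=426: row 3 → Aisle = 77 ✓
Reorder=420: rows 4, 7, 17 → Aisle = 84, 84, 84 ✓
Reorder=410: row 5 → Aisle = 93 ✓
Reorder=413: rows 6, 10 → Aisle = 92, 92 ✓
Reorder=424: row 8 → Aisle = 87 ✓
Reorder=416: rows 9, 14 → Aisle takes values {86, 84} — violation
Reorder=411: row 11 → Aisle = 95 ✓
Reorder=425: row 12 → Aisle = 92 ✓
Reorder=408: rows 13, 15 → Aisle = 94, 94 ✓
Reorder=419: row 16 → Aisle = 94 ✓
The only Reorder value with inconsistent Aisle is Reorder=416.

416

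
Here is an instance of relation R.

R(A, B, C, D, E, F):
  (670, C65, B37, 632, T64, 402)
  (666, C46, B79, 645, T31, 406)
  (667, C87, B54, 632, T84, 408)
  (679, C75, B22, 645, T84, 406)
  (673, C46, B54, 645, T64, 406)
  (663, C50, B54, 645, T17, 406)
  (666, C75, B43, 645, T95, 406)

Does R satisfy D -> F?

No

D=632: 2 rows → F takes values {402, 408} — violation
D=645: 5 rows → F = 406, 406, 406, 406, 406 ✓
Two rows agree on D but differ on F, so D -> F does not hold.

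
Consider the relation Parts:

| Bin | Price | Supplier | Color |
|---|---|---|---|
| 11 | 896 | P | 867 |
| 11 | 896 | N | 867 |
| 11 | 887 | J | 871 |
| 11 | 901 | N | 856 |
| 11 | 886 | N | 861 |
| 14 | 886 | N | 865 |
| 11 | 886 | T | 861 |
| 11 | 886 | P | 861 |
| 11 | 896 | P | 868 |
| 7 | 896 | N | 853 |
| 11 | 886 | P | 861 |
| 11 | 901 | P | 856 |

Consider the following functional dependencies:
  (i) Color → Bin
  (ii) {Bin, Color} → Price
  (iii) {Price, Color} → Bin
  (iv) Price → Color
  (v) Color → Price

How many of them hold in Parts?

4

(i) Color → Bin: every LHS value maps to a single RHS value — holds.
(ii) {Bin, Color} → Price: every LHS value maps to a single RHS value — holds.
(iii) {Price, Color} → Bin: every LHS value maps to a single RHS value — holds.
(iv) Price → Color: Price=896: 4 rows → Color takes values {867, 868, 853} — violation; Price=886: 5 rows → Color takes values {861, 865} — violation — fails.
(v) Color → Price: every LHS value maps to a single RHS value — holds.
4 of the 5 dependencies hold.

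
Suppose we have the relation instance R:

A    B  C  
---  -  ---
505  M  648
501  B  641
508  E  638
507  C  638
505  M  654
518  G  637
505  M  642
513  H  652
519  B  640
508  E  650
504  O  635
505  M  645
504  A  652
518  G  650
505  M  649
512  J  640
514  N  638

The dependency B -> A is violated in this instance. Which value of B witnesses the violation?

B=M: 5 rows → A = 505, 505, 505, 505, 505 ✓
B=B: 2 rows → A takes values {501, 519} — violation
B=E: 2 rows → A = 508, 508 ✓
B=C: 1 row → A = 507 ✓
B=G: 2 rows → A = 518, 518 ✓
B=H: 1 row → A = 513 ✓
B=O: 1 row → A = 504 ✓
B=A: 1 row → A = 504 ✓
B=J: 1 row → A = 512 ✓
B=N: 1 row → A = 514 ✓
The only B value with inconsistent A is B=B.

B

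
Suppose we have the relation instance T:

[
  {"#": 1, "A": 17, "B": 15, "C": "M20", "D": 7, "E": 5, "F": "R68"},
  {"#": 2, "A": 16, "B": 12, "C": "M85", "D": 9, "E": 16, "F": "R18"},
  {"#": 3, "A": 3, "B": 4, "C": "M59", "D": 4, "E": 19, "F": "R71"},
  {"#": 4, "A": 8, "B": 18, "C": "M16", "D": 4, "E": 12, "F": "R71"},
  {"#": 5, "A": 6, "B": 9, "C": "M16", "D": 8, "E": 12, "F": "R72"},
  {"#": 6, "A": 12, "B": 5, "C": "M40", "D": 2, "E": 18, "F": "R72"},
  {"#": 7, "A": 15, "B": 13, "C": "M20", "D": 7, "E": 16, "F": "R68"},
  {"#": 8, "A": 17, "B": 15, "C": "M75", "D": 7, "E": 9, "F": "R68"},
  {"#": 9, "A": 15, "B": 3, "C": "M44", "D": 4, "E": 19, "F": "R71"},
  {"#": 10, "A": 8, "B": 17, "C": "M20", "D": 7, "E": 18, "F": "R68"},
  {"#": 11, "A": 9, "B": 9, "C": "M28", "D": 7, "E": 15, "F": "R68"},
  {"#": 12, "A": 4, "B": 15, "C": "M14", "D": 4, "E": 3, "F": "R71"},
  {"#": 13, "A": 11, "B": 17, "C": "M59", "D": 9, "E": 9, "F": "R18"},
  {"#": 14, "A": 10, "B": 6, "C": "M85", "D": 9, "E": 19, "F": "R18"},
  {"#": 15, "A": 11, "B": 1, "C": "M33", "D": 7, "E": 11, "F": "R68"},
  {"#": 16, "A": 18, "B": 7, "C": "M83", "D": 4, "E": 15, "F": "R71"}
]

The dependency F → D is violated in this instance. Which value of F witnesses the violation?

F=R68: rows 1, 7, 8, 10, 11, 15 → D = 7, 7, 7, 7, 7, 7 ✓
F=R18: rows 2, 13, 14 → D = 9, 9, 9 ✓
F=R71: rows 3, 4, 9, 12, 16 → D = 4, 4, 4, 4, 4 ✓
F=R72: rows 5, 6 → D takes values {8, 2} — violation
The only F value with inconsistent D is F=R72.

R72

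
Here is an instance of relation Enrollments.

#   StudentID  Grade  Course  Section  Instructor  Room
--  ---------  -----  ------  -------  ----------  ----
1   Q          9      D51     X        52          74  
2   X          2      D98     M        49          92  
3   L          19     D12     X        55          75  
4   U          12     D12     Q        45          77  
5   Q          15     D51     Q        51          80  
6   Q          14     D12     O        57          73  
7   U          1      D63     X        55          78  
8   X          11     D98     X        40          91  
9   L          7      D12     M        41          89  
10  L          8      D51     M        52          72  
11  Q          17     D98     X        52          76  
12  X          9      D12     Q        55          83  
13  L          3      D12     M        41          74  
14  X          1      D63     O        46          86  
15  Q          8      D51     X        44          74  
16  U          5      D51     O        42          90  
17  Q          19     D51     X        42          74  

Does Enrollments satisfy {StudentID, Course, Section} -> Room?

(StudentID=Q, Course=D51, Section=X): rows 1, 15, 17 → Room = 74, 74, 74 ✓
(StudentID=X, Course=D98, Section=M): row 2 → Room = 92 ✓
(StudentID=L, Course=D12, Section=X): row 3 → Room = 75 ✓
(StudentID=U, Course=D12, Section=Q): row 4 → Room = 77 ✓
(StudentID=Q, Course=D51, Section=Q): row 5 → Room = 80 ✓
(StudentID=Q, Course=D12, Section=O): row 6 → Room = 73 ✓
(StudentID=U, Course=D63, Section=X): row 7 → Room = 78 ✓
(StudentID=X, Course=D98, Section=X): row 8 → Room = 91 ✓
(StudentID=L, Course=D12, Section=M): rows 9, 13 → Room takes values {89, 74} — violation
(StudentID=L, Course=D51, Section=M): row 10 → Room = 72 ✓
(StudentID=Q, Course=D98, Section=X): row 11 → Room = 76 ✓
(StudentID=X, Course=D12, Section=Q): row 12 → Room = 83 ✓
(StudentID=X, Course=D63, Section=O): row 14 → Room = 86 ✓
(StudentID=U, Course=D51, Section=O): row 16 → Room = 90 ✓
Two rows agree on {StudentID, Course, Section} but differ on Room, so {StudentID, Course, Section} -> Room does not hold.

No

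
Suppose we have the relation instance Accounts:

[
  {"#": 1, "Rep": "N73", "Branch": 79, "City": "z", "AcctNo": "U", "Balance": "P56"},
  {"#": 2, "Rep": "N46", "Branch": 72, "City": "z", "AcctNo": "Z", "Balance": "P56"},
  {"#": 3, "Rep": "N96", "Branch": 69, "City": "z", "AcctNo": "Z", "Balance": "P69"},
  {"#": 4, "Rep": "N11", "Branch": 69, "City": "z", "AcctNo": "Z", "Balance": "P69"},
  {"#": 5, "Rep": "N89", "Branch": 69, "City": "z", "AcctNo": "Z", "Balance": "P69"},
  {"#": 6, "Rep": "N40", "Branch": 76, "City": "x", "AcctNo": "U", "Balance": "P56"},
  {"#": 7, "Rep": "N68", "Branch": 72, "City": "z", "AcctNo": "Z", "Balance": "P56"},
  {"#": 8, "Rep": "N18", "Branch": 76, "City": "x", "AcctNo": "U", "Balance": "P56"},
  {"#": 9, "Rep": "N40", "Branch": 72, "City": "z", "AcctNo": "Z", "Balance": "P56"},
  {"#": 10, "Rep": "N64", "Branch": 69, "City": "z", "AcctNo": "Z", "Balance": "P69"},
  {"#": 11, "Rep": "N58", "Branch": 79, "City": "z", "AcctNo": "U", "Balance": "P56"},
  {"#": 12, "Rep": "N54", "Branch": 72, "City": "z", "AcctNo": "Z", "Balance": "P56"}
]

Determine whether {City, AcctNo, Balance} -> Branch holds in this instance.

Yes

(City=z, AcctNo=U, Balance=P56): rows 1, 11 → Branch = 79, 79 ✓
(City=z, AcctNo=Z, Balance=P56): rows 2, 7, 9, 12 → Branch = 72, 72, 72, 72 ✓
(City=z, AcctNo=Z, Balance=P69): rows 3, 4, 5, 10 → Branch = 69, 69, 69, 69 ✓
(City=x, AcctNo=U, Balance=P56): rows 6, 8 → Branch = 76, 76 ✓
Every {City, AcctNo, Balance} value is associated with a single Branch value, so {City, AcctNo, Balance} -> Branch holds.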